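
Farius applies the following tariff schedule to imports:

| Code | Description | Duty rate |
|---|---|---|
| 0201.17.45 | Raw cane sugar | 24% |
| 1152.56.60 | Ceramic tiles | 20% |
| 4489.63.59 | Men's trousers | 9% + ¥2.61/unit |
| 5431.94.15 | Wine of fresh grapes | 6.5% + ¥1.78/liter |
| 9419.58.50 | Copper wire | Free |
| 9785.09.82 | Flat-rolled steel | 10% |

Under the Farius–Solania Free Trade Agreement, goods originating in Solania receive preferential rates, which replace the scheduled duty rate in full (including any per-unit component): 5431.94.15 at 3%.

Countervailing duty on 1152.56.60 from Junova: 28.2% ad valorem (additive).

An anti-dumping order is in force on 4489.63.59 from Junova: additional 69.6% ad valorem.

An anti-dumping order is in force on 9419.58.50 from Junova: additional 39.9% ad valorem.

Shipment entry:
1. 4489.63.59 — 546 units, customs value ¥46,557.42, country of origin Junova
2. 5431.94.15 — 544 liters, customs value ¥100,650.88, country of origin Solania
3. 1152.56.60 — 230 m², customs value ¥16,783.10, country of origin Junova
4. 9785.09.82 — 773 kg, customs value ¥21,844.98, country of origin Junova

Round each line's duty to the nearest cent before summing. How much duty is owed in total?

Line 1 (4489.63.59, Junova, 546 units, ¥46,557.42):
Base rate for 4489.63.59 is 9% + ¥2.61/unit.
Additional duty on 4489.63.59 from Junova: +69.6%. Applied ad valorem rate: 9% + 69.6% = 78.6%.
Duty = ¥46,557.42 × 78.6% + 546 × ¥2.61 = ¥38,019.19.
Line 2 (5431.94.15, Solania, 544 liters, ¥100,650.88):
Base rate for 5431.94.15 is 6.5% + ¥1.78/liter.
Origin Solania qualifies under the Farius–Solania agreement and 5431.94.15 is covered: preferential rate 3% applies instead.
Duty = ¥100,650.88 × 3% = ¥3,019.53.
Line 3 (1152.56.60, Junova, 230 m², ¥16,783.10):
Base rate for 1152.56.60 is 20%.
Additional duty on 1152.56.60 from Junova: +28.2%. Applied ad valorem rate: 20% + 28.2% = 48.2%.
Duty = ¥16,783.10 × 48.2% = ¥8,089.45.
Line 4 (9785.09.82, Junova, 773 kg, ¥21,844.98):
Base rate for 9785.09.82 is 10%.
Duty = ¥21,844.98 × 10% = ¥2,184.50.
Total = ¥38,019.19 + ¥3,019.53 + ¥8,089.45 + ¥2,184.50 = ¥51,312.67.

¥51,312.67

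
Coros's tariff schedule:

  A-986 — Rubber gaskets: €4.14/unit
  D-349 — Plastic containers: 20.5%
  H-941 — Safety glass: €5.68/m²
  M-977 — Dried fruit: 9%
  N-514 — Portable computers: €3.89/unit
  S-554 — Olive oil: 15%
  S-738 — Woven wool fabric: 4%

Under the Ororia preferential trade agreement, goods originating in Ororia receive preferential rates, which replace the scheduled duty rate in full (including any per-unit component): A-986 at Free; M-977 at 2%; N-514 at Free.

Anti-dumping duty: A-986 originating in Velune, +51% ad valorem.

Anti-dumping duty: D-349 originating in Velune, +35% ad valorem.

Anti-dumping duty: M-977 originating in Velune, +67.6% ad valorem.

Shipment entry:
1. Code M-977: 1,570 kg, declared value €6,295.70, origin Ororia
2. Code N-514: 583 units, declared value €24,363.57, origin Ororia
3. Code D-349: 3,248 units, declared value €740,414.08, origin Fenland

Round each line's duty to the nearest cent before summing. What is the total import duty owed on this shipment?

Line 1 (M-977, Ororia, 1,570 kg, €6,295.70):
Base rate for M-977 is 9%.
Origin Ororia qualifies under the Coros–Ororia agreement and M-977 is covered: preferential rate 2% applies instead.
The additional-duty order on M-977 targets Velune, not Ororia; it does not apply.
Duty = €6,295.70 × 2% = €125.91.
Line 2 (N-514, Ororia, 583 units, €24,363.57):
Base rate for N-514 is €3.89/unit.
Origin Ororia qualifies under the Coros–Ororia agreement and N-514 is covered: preferential rate Free applies instead.
Duty = €24,363.57 × 0% = €0.00.
Line 3 (D-349, Fenland, 3,248 units, €740,414.08):
Base rate for D-349 is 20.5%.
The additional-duty order on D-349 targets Velune, not Fenland; it does not apply.
Duty = €740,414.08 × 20.5% = €151,784.89.
Total = €125.91 + €0.00 + €151,784.89 = €151,910.80.

€151,910.80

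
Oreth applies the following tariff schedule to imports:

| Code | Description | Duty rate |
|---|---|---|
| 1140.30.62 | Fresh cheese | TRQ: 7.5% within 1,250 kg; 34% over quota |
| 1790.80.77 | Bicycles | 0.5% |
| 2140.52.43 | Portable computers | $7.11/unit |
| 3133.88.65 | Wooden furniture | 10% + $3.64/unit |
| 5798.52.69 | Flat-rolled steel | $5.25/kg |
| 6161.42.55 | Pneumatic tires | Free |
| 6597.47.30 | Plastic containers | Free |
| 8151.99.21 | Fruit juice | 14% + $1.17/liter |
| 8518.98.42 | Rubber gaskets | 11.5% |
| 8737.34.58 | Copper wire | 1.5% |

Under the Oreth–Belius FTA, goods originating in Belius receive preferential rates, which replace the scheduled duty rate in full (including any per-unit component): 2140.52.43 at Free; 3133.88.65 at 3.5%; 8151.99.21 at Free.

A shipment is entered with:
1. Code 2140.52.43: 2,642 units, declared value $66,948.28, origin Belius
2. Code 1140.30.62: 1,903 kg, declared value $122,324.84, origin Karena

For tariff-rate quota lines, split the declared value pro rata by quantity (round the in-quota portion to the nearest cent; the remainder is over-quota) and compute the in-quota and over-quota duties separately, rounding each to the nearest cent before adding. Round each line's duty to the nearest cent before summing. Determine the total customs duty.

Line 1 (2140.52.43, Belius, 2,642 units, $66,948.28):
Base rate for 2140.52.43 is $7.11/unit.
Origin Belius qualifies under the Oreth–Belius agreement and 2140.52.43 is covered: preferential rate Free applies instead.
Duty = $66,948.28 × 0% = $0.00.
Line 2 (1140.30.62, Karena, 1,903 kg, $122,324.84):
Code 1140.30.62 is under a tariff-rate quota (threshold 1,250 kg). In-quota: 1,250 kg at 7.5%; over-quota: 653 kg at 34%.
Pro-rata value split: in-quota = $122,324.84 × 1,250/1,903 = $80,350.00; over-quota = $122,324.84 − $80,350.00 = $41,974.84.
In-quota duty = $80,350.00 × 7.5% = $6,026.25. Over-quota duty = $41,974.84 × 34% = $14,271.45.
Line duty = $6,026.25 + $14,271.45 = $20,297.70.
Total = $0.00 + $20,297.70 = $20,297.70.

$20,297.70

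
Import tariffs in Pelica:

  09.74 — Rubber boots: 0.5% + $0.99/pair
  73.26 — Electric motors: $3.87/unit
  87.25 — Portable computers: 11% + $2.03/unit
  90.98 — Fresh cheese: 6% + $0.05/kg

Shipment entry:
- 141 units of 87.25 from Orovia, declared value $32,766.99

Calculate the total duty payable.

$3,890.60

Line 1 (87.25, Orovia, 141 units, $32,766.99):
Base rate for 87.25 is 11% + $2.03/unit.
Duty = $32,766.99 × 11% + 141 × $2.03 = $3,890.60.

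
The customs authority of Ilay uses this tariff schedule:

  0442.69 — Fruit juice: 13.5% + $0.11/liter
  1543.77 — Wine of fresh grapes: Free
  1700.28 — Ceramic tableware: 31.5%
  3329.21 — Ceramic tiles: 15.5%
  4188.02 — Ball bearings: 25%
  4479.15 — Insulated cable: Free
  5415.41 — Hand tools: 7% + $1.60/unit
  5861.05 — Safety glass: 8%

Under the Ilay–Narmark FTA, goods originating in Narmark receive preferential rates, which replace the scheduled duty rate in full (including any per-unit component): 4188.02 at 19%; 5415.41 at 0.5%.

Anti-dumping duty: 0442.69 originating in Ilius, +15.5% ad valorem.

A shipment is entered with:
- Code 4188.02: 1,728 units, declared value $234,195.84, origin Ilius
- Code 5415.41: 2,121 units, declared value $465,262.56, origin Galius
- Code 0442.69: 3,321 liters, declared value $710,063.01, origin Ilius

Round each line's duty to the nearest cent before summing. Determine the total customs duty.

Line 1 (4188.02, Ilius, 1,728 units, $234,195.84):
Base rate for 4188.02 is 25%.
4188.02 has an FTA preferential rate, but origin Ilius is not Narmark; base rate stands.
Duty = $234,195.84 × 25% = $58,548.96.
Line 2 (5415.41, Galius, 2,121 units, $465,262.56):
Base rate for 5415.41 is 7% + $1.60/unit.
5415.41 has an FTA preferential rate, but origin Galius is not Narmark; base rate stands.
Duty = $465,262.56 × 7% + 2,121 × $1.60 = $35,961.98.
Line 3 (0442.69, Ilius, 3,321 liters, $710,063.01):
Base rate for 0442.69 is 13.5% + $0.11/liter.
Additional duty on 0442.69 from Ilius: +15.5%. Applied ad valorem rate: 13.5% + 15.5% = 29%.
Duty = $710,063.01 × 29% + 3,321 × $0.11 = $206,283.58.
Total = $58,548.96 + $35,961.98 + $206,283.58 = $300,794.52.

$300,794.52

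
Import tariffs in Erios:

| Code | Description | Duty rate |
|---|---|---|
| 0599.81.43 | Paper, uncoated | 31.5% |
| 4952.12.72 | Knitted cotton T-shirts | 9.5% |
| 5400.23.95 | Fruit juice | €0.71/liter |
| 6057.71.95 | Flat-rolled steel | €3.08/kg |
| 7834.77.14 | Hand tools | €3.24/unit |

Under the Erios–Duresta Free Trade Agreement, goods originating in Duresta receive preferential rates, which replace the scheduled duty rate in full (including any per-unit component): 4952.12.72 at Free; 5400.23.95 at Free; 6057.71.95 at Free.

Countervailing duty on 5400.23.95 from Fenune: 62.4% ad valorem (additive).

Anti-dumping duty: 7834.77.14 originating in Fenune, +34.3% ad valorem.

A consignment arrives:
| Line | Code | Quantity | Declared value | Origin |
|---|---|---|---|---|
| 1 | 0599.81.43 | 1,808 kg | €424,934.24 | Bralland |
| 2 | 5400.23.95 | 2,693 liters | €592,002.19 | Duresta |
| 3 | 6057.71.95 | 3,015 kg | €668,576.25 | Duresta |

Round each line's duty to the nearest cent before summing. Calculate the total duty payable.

Line 1 (0599.81.43, Bralland, 1,808 kg, €424,934.24):
Base rate for 0599.81.43 is 31.5%.
Duty = €424,934.24 × 31.5% = €133,854.29.
Line 2 (5400.23.95, Duresta, 2,693 liters, €592,002.19):
Base rate for 5400.23.95 is €0.71/liter.
Origin Duresta qualifies under the Erios–Duresta agreement and 5400.23.95 is covered: preferential rate Free applies instead.
The additional-duty order on 5400.23.95 targets Fenune, not Duresta; it does not apply.
Duty = €592,002.19 × 0% = €0.00.
Line 3 (6057.71.95, Duresta, 3,015 kg, €668,576.25):
Base rate for 6057.71.95 is €3.08/kg.
Origin Duresta qualifies under the Erios–Duresta agreement and 6057.71.95 is covered: preferential rate Free applies instead.
Duty = €668,576.25 × 0% = €0.00.
Total = €133,854.29 + €0.00 + €0.00 = €133,854.29.

€133,854.29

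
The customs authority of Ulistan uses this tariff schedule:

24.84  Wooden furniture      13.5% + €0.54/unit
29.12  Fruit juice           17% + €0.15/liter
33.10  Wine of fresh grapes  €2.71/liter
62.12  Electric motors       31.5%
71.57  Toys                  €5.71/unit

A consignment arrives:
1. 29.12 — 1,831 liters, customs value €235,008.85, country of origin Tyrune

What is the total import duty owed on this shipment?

€40,226.15

Line 1 (29.12, Tyrune, 1,831 liters, €235,008.85):
Base rate for 29.12 is 17% + €0.15/liter.
Duty = €235,008.85 × 17% + 1,831 × €0.15 = €40,226.15.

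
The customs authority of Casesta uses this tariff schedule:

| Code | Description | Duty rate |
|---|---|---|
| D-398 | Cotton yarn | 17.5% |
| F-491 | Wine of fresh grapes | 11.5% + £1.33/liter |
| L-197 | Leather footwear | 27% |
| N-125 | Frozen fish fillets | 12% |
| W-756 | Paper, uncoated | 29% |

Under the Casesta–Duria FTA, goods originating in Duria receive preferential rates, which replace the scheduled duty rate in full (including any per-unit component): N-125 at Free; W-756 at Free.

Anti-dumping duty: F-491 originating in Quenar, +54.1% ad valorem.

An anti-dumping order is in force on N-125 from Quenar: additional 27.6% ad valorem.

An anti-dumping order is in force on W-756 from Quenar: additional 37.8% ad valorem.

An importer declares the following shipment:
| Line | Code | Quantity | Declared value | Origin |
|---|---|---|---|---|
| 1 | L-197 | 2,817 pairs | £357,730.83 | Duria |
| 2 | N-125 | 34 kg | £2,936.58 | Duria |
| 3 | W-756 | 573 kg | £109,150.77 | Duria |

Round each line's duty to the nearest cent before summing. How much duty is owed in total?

Line 1 (L-197, Duria, 2,817 pairs, £357,730.83):
Base rate for L-197 is 27%.
Origin Duria is the FTA partner but L-197 is not on the preference list; base rate stands.
Duty = £357,730.83 × 27% = £96,587.32.
Line 2 (N-125, Duria, 34 kg, £2,936.58):
Base rate for N-125 is 12%.
Origin Duria qualifies under the Casesta–Duria agreement and N-125 is covered: preferential rate Free applies instead.
The additional-duty order on N-125 targets Quenar, not Duria; it does not apply.
Duty = £2,936.58 × 0% = £0.00.
Line 3 (W-756, Duria, 573 kg, £109,150.77):
Base rate for W-756 is 29%.
Origin Duria qualifies under the Casesta–Duria agreement and W-756 is covered: preferential rate Free applies instead.
The additional-duty order on W-756 targets Quenar, not Duria; it does not apply.
Duty = £109,150.77 × 0% = £0.00.
Total = £96,587.32 + £0.00 + £0.00 = £96,587.32.

£96,587.32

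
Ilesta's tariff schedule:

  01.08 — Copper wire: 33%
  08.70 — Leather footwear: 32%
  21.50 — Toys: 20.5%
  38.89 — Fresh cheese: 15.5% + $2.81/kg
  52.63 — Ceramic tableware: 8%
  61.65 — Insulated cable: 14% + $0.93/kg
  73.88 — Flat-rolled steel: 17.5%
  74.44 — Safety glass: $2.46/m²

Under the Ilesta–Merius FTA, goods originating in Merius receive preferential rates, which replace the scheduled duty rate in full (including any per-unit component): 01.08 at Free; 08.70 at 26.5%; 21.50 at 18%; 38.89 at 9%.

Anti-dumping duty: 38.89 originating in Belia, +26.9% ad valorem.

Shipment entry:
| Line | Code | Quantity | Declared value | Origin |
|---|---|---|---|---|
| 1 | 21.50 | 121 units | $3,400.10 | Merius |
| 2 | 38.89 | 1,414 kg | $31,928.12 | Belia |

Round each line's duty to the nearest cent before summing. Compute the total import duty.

$18,122.88

Line 1 (21.50, Merius, 121 units, $3,400.10):
Base rate for 21.50 is 20.5%.
Origin Merius qualifies under the Ilesta–Merius agreement and 21.50 is covered: preferential rate 18% applies instead.
Duty = $3,400.10 × 18% = $612.02.
Line 2 (38.89, Belia, 1,414 kg, $31,928.12):
Base rate for 38.89 is 15.5% + $2.81/kg.
38.89 has an FTA preferential rate, but origin Belia is not Merius; base rate stands.
Additional duty on 38.89 from Belia: +26.9%. Applied ad valorem rate: 15.5% + 26.9% = 42.4%.
Duty = $31,928.12 × 42.4% + 1,414 × $2.81 = $17,510.86.
Total = $612.02 + $17,510.86 = $18,122.88.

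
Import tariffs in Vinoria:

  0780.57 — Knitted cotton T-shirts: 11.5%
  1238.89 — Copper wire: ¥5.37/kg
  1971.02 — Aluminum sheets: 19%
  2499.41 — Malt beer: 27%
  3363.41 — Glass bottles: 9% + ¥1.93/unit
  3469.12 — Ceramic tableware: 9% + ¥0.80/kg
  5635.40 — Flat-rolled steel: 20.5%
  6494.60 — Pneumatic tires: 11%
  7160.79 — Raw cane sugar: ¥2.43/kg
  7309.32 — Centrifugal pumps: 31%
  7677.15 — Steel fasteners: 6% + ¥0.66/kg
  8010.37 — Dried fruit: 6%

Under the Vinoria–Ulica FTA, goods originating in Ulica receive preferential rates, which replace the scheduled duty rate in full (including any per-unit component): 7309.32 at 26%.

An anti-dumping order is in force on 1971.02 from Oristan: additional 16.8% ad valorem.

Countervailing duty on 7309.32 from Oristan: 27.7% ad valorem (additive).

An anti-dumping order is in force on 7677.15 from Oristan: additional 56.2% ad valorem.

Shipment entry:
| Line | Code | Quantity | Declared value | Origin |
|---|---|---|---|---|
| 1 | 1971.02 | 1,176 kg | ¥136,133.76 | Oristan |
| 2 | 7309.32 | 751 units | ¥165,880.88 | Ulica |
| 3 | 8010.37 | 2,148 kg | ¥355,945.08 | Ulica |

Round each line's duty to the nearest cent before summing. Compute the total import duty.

Line 1 (1971.02, Oristan, 1,176 kg, ¥136,133.76):
Base rate for 1971.02 is 19%.
Additional duty on 1971.02 from Oristan: +16.8%. Applied ad valorem rate: 19% + 16.8% = 35.8%.
Duty = ¥136,133.76 × 35.8% = ¥48,735.89.
Line 2 (7309.32, Ulica, 751 units, ¥165,880.88):
Base rate for 7309.32 is 31%.
Origin Ulica qualifies under the Vinoria–Ulica agreement and 7309.32 is covered: preferential rate 26% applies instead.
The additional-duty order on 7309.32 targets Oristan, not Ulica; it does not apply.
Duty = ¥165,880.88 × 26% = ¥43,129.03.
Line 3 (8010.37, Ulica, 2,148 kg, ¥355,945.08):
Base rate for 8010.37 is 6%.
Origin Ulica is the FTA partner but 8010.37 is not on the preference list; base rate stands.
Duty = ¥355,945.08 × 6% = ¥21,356.70.
Total = ¥48,735.89 + ¥43,129.03 + ¥21,356.70 = ¥113,221.62.

¥113,221.62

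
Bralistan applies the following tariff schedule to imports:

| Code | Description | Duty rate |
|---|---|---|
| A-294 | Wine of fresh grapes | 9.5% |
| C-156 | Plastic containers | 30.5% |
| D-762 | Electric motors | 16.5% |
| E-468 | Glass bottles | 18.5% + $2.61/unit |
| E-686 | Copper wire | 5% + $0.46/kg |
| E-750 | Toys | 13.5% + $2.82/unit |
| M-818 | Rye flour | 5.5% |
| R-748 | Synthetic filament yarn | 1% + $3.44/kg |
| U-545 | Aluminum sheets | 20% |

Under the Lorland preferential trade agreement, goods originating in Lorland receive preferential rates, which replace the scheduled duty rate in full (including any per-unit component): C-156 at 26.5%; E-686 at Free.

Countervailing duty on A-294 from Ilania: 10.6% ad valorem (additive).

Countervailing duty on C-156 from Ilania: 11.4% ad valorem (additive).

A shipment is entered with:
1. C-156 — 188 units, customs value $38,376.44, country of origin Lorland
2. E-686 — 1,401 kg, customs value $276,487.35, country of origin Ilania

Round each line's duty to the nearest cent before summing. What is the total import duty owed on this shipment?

Line 1 (C-156, Lorland, 188 units, $38,376.44):
Base rate for C-156 is 30.5%.
Origin Lorland qualifies under the Bralistan–Lorland agreement and C-156 is covered: preferential rate 26.5% applies instead.
The additional-duty order on C-156 targets Ilania, not Lorland; it does not apply.
Duty = $38,376.44 × 26.5% = $10,169.76.
Line 2 (E-686, Ilania, 1,401 kg, $276,487.35):
Base rate for E-686 is 5% + $0.46/kg.
E-686 has an FTA preferential rate, but origin Ilania is not Lorland; base rate stands.
Duty = $276,487.35 × 5% + 1,401 × $0.46 = $14,468.83.
Total = $10,169.76 + $14,468.83 = $24,638.59.

$24,638.59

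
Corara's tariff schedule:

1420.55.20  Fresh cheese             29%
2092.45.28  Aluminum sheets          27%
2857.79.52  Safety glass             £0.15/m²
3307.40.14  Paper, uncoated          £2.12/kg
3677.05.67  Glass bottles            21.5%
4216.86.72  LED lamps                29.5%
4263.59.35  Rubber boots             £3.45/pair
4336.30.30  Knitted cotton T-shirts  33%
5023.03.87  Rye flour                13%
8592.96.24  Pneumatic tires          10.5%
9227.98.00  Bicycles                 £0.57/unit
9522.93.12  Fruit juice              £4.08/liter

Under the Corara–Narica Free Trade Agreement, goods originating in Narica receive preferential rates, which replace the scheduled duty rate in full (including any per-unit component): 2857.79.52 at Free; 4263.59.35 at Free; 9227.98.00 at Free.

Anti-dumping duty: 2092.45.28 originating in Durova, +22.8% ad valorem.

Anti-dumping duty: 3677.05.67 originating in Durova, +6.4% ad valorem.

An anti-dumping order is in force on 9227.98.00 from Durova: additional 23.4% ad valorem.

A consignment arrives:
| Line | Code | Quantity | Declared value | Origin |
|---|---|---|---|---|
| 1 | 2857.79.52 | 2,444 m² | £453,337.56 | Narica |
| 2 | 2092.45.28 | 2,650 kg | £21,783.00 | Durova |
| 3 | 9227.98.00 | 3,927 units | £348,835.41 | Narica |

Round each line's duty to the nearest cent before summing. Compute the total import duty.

£10,847.93

Line 1 (2857.79.52, Narica, 2,444 m², £453,337.56):
Base rate for 2857.79.52 is £0.15/m².
Origin Narica qualifies under the Corara–Narica agreement and 2857.79.52 is covered: preferential rate Free applies instead.
Duty = £453,337.56 × 0% = £0.00.
Line 2 (2092.45.28, Durova, 2,650 kg, £21,783.00):
Base rate for 2092.45.28 is 27%.
Additional duty on 2092.45.28 from Durova: +22.8%. Applied ad valorem rate: 27% + 22.8% = 49.8%.
Duty = £21,783.00 × 49.8% = £10,847.93.
Line 3 (9227.98.00, Narica, 3,927 units, £348,835.41):
Base rate for 9227.98.00 is £0.57/unit.
Origin Narica qualifies under the Corara–Narica agreement and 9227.98.00 is covered: preferential rate Free applies instead.
The additional-duty order on 9227.98.00 targets Durova, not Narica; it does not apply.
Duty = £348,835.41 × 0% = £0.00.
Total = £0.00 + £10,847.93 + £0.00 = £10,847.93.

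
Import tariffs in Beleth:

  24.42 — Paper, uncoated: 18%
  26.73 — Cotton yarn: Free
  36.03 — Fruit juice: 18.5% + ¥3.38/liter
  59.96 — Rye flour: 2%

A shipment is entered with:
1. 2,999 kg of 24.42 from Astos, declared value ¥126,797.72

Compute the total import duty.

¥22,823.59

Line 1 (24.42, Astos, 2,999 kg, ¥126,797.72):
Base rate for 24.42 is 18%.
Duty = ¥126,797.72 × 18% = ¥22,823.59.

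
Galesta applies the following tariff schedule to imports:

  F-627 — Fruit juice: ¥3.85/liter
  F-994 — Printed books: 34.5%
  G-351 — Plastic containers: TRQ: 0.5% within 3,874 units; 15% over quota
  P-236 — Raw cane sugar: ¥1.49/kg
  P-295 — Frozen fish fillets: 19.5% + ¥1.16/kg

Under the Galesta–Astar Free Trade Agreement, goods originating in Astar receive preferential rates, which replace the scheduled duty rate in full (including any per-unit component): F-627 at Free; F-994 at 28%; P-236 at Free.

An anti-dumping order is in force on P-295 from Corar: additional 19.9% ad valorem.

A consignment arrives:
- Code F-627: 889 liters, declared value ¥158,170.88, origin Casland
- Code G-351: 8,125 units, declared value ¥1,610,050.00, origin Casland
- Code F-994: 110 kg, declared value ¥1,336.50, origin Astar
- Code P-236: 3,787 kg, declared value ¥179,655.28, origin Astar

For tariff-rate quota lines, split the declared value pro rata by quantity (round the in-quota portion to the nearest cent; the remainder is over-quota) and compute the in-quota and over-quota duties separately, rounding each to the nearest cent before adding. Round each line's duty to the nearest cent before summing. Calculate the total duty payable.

¥133,991.95

Line 1 (F-627, Casland, 889 liters, ¥158,170.88):
Base rate for F-627 is ¥3.85/liter.
F-627 has an FTA preferential rate, but origin Casland is not Astar; base rate stands.
Duty = 889 × ¥3.85 = ¥3,422.65.
Line 2 (G-351, Casland, 8,125 units, ¥1,610,050.00):
Code G-351 is under a tariff-rate quota (threshold 3,874 units). In-quota: 3,874 units at 0.5%; over-quota: 4,251 units at 15%.
Pro-rata value split: in-quota = ¥1,610,050.00 × 3,874/8,125 = ¥767,671.84; over-quota = ¥1,610,050.00 − ¥767,671.84 = ¥842,378.16.
In-quota duty = ¥767,671.84 × 0.5% = ¥3,838.36. Over-quota duty = ¥842,378.16 × 15% = ¥126,356.72.
Line duty = ¥3,838.36 + ¥126,356.72 = ¥130,195.08.
Line 3 (F-994, Astar, 110 kg, ¥1,336.50):
Base rate for F-994 is 34.5%.
Origin Astar qualifies under the Galesta–Astar agreement and F-994 is covered: preferential rate 28% applies instead.
Duty = ¥1,336.50 × 28% = ¥374.22.
Line 4 (P-236, Astar, 3,787 kg, ¥179,655.28):
Base rate for P-236 is ¥1.49/kg.
Origin Astar qualifies under the Galesta–Astar agreement and P-236 is covered: preferential rate Free applies instead.
Duty = ¥179,655.28 × 0% = ¥0.00.
Total = ¥3,422.65 + ¥130,195.08 + ¥374.22 + ¥0.00 = ¥133,991.95.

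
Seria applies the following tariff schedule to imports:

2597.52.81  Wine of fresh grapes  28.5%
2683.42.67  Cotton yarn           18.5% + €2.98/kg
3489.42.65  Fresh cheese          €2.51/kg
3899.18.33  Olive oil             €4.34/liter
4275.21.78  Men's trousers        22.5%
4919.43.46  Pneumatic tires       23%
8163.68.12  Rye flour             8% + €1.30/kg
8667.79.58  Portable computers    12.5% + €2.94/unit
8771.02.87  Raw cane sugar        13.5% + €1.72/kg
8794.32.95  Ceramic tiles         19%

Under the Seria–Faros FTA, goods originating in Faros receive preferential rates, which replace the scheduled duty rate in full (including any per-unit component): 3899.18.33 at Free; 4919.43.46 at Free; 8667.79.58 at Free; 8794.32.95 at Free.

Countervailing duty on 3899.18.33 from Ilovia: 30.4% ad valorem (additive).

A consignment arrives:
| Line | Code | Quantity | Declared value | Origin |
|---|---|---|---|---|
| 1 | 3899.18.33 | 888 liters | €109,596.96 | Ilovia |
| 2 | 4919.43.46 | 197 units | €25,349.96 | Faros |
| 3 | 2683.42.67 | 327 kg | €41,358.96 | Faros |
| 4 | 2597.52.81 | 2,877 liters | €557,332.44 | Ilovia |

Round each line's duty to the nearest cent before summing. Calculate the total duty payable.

€204,637.02

Line 1 (3899.18.33, Ilovia, 888 liters, €109,596.96):
Base rate for 3899.18.33 is €4.34/liter.
3899.18.33 has an FTA preferential rate, but origin Ilovia is not Faros; base rate stands.
Additional duty on 3899.18.33 from Ilovia: +30.4% ad valorem. Applied ad valorem rate = 30.4%.
Duty = €109,596.96 × 30.4% + 888 × €4.34 = €37,171.40.
Line 2 (4919.43.46, Faros, 197 units, €25,349.96):
Base rate for 4919.43.46 is 23%.
Origin Faros qualifies under the Seria–Faros agreement and 4919.43.46 is covered: preferential rate Free applies instead.
Duty = €25,349.96 × 0% = €0.00.
Line 3 (2683.42.67, Faros, 327 kg, €41,358.96):
Base rate for 2683.42.67 is 18.5% + €2.98/kg.
Origin Faros is the FTA partner but 2683.42.67 is not on the preference list; base rate stands.
Duty = €41,358.96 × 18.5% + 327 × €2.98 = €8,625.87.
Line 4 (2597.52.81, Ilovia, 2,877 liters, €557,332.44):
Base rate for 2597.52.81 is 28.5%.
Duty = €557,332.44 × 28.5% = €158,839.75.
Total = €37,171.40 + €0.00 + €8,625.87 + €158,839.75 = €204,637.02.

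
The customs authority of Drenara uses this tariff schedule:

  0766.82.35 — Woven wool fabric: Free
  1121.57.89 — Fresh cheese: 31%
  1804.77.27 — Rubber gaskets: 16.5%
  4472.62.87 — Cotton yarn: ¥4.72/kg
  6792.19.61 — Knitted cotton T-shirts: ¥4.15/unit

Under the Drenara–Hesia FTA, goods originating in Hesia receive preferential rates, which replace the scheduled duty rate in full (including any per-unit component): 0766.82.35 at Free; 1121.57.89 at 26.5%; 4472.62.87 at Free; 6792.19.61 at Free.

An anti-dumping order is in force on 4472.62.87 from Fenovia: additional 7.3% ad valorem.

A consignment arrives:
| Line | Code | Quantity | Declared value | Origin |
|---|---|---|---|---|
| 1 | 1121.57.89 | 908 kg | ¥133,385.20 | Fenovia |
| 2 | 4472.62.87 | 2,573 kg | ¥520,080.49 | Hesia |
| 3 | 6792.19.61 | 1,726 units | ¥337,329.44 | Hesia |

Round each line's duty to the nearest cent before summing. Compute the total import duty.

Line 1 (1121.57.89, Fenovia, 908 kg, ¥133,385.20):
Base rate for 1121.57.89 is 31%.
1121.57.89 has an FTA preferential rate, but origin Fenovia is not Hesia; base rate stands.
Duty = ¥133,385.20 × 31% = ¥41,349.41.
Line 2 (4472.62.87, Hesia, 2,573 kg, ¥520,080.49):
Base rate for 4472.62.87 is ¥4.72/kg.
Origin Hesia qualifies under the Drenara–Hesia agreement and 4472.62.87 is covered: preferential rate Free applies instead.
The additional-duty order on 4472.62.87 targets Fenovia, not Hesia; it does not apply.
Duty = ¥520,080.49 × 0% = ¥0.00.
Line 3 (6792.19.61, Hesia, 1,726 units, ¥337,329.44):
Base rate for 6792.19.61 is ¥4.15/unit.
Origin Hesia qualifies under the Drenara–Hesia agreement and 6792.19.61 is covered: preferential rate Free applies instead.
Duty = ¥337,329.44 × 0% = ¥0.00.
Total = ¥41,349.41 + ¥0.00 + ¥0.00 = ¥41,349.41.

¥41,349.41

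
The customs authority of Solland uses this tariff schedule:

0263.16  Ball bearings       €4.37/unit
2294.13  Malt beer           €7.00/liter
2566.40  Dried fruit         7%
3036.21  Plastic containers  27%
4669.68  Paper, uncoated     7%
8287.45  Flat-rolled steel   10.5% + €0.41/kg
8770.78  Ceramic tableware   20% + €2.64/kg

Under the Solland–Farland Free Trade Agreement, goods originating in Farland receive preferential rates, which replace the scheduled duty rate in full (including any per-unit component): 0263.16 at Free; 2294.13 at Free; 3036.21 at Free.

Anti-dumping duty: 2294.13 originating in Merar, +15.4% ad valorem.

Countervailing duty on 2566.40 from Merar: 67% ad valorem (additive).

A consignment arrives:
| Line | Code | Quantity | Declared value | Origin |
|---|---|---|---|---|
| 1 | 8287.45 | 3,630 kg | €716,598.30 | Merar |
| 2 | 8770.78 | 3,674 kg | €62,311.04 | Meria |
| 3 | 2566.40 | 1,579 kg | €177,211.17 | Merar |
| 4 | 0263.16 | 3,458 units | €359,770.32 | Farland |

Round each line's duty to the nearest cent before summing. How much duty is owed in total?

€230,028.96

Line 1 (8287.45, Merar, 3,630 kg, €716,598.30):
Base rate for 8287.45 is 10.5% + €0.41/kg.
Duty = €716,598.30 × 10.5% + 3,630 × €0.41 = €76,731.12.
Line 2 (8770.78, Meria, 3,674 kg, €62,311.04):
Base rate for 8770.78 is 20% + €2.64/kg.
Duty = €62,311.04 × 20% + 3,674 × €2.64 = €22,161.57.
Line 3 (2566.40, Merar, 1,579 kg, €177,211.17):
Base rate for 2566.40 is 7%.
Additional duty on 2566.40 from Merar: +67%. Applied ad valorem rate: 7% + 67% = 74%.
Duty = €177,211.17 × 74% = €131,136.27.
Line 4 (0263.16, Farland, 3,458 units, €359,770.32):
Base rate for 0263.16 is €4.37/unit.
Origin Farland qualifies under the Solland–Farland agreement and 0263.16 is covered: preferential rate Free applies instead.
Duty = €359,770.32 × 0% = €0.00.
Total = €76,731.12 + €22,161.57 + €131,136.27 + €0.00 = €230,028.96.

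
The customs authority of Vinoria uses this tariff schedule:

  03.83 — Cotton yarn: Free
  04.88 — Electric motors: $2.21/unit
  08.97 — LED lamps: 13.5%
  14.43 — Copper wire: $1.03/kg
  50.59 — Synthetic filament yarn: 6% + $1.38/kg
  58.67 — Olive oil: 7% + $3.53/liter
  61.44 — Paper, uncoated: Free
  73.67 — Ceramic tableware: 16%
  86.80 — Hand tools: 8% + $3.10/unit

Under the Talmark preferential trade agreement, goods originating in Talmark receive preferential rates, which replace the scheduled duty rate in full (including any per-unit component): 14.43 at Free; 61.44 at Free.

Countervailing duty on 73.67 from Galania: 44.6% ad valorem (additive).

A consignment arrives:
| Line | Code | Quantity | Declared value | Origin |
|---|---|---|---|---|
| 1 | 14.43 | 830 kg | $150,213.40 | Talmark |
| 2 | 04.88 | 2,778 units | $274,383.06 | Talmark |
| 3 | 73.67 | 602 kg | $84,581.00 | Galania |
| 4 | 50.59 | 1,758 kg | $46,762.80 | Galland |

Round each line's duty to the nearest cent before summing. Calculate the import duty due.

Line 1 (14.43, Talmark, 830 kg, $150,213.40):
Base rate for 14.43 is $1.03/kg.
Origin Talmark qualifies under the Vinoria–Talmark agreement and 14.43 is covered: preferential rate Free applies instead.
Duty = $150,213.40 × 0% = $0.00.
Line 2 (04.88, Talmark, 2,778 units, $274,383.06):
Base rate for 04.88 is $2.21/unit.
Origin Talmark is the FTA partner but 04.88 is not on the preference list; base rate stands.
Duty = 2,778 × $2.21 = $6,139.38.
Line 3 (73.67, Galania, 602 kg, $84,581.00):
Base rate for 73.67 is 16%.
Additional duty on 73.67 from Galania: +44.6%. Applied ad valorem rate: 16% + 44.6% = 60.6%.
Duty = $84,581.00 × 60.6% = $51,256.09.
Line 4 (50.59, Galland, 1,758 kg, $46,762.80):
Base rate for 50.59 is 6% + $1.38/kg.
Duty = $46,762.80 × 6% + 1,758 × $1.38 = $5,231.81.
Total = $0.00 + $6,139.38 + $51,256.09 + $5,231.81 = $62,627.28.

$62,627.28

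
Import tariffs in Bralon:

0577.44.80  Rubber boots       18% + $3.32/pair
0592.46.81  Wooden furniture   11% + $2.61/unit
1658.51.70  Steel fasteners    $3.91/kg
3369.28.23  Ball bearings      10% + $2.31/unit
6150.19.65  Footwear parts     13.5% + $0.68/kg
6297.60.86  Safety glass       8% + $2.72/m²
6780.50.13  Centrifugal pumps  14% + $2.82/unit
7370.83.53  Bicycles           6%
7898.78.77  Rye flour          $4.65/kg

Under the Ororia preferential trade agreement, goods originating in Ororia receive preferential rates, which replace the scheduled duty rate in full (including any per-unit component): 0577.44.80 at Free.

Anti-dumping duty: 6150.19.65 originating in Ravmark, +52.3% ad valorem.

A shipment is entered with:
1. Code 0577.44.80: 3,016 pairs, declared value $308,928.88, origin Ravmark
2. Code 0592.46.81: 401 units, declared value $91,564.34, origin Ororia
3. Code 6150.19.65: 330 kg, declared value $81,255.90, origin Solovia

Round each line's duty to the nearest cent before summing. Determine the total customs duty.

Line 1 (0577.44.80, Ravmark, 3,016 pairs, $308,928.88):
Base rate for 0577.44.80 is 18% + $3.32/pair.
0577.44.80 has an FTA preferential rate, but origin Ravmark is not Ororia; base rate stands.
Duty = $308,928.88 × 18% + 3,016 × $3.32 = $65,620.32.
Line 2 (0592.46.81, Ororia, 401 units, $91,564.34):
Base rate for 0592.46.81 is 11% + $2.61/unit.
Origin Ororia is the FTA partner but 0592.46.81 is not on the preference list; base rate stands.
Duty = $91,564.34 × 11% + 401 × $2.61 = $11,118.69.
Line 3 (6150.19.65, Solovia, 330 kg, $81,255.90):
Base rate for 6150.19.65 is 13.5% + $0.68/kg.
The additional-duty order on 6150.19.65 targets Ravmark, not Solovia; it does not apply.
Duty = $81,255.90 × 13.5% + 330 × $0.68 = $11,193.95.
Total = $65,620.32 + $11,118.69 + $11,193.95 = $87,932.96.

$87,932.96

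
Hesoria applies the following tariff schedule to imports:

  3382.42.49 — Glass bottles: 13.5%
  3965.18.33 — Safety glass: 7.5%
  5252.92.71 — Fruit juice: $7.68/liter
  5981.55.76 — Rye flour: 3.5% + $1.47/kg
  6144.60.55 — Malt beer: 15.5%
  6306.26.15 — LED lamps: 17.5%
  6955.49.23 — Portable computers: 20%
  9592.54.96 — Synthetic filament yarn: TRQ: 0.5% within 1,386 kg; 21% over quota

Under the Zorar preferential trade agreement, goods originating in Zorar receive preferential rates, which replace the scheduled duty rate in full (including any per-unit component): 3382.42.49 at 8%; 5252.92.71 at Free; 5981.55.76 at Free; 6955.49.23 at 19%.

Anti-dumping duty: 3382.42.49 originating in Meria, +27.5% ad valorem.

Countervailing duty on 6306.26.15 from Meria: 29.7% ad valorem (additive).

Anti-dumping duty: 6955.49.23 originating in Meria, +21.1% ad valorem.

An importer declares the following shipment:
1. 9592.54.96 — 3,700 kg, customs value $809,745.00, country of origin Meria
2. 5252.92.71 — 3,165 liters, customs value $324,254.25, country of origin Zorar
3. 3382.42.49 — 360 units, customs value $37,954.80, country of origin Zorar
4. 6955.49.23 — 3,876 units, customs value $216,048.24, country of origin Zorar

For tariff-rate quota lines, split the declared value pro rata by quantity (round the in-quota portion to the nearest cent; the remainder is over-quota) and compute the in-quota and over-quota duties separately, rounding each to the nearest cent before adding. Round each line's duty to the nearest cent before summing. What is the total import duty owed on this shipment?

Line 1 (9592.54.96, Meria, 3,700 kg, $809,745.00):
Code 9592.54.96 is under a tariff-rate quota (threshold 1,386 kg). In-quota: 1,386 kg at 0.5%; over-quota: 2,314 kg at 21%.
Pro-rata value split: in-quota = $809,745.00 × 1,386/3,700 = $303,326.10; over-quota = $809,745.00 − $303,326.10 = $506,418.90.
In-quota duty = $303,326.10 × 0.5% = $1,516.63. Over-quota duty = $506,418.90 × 21% = $106,347.97.
Line duty = $1,516.63 + $106,347.97 = $107,864.60.
Line 2 (5252.92.71, Zorar, 3,165 liters, $324,254.25):
Base rate for 5252.92.71 is $7.68/liter.
Origin Zorar qualifies under the Hesoria–Zorar agreement and 5252.92.71 is covered: preferential rate Free applies instead.
Duty = $324,254.25 × 0% = $0.00.
Line 3 (3382.42.49, Zorar, 360 units, $37,954.80):
Base rate for 3382.42.49 is 13.5%.
Origin Zorar qualifies under the Hesoria–Zorar agreement and 3382.42.49 is covered: preferential rate 8% applies instead.
The additional-duty order on 3382.42.49 targets Meria, not Zorar; it does not apply.
Duty = $37,954.80 × 8% = $3,036.38.
Line 4 (6955.49.23, Zorar, 3,876 units, $216,048.24):
Base rate for 6955.49.23 is 20%.
Origin Zorar qualifies under the Hesoria–Zorar agreement and 6955.49.23 is covered: preferential rate 19% applies instead.
The additional-duty order on 6955.49.23 targets Meria, not Zorar; it does not apply.
Duty = $216,048.24 × 19% = $41,049.17.
Total = $107,864.60 + $0.00 + $3,036.38 + $41,049.17 = $151,950.15.

$151,950.15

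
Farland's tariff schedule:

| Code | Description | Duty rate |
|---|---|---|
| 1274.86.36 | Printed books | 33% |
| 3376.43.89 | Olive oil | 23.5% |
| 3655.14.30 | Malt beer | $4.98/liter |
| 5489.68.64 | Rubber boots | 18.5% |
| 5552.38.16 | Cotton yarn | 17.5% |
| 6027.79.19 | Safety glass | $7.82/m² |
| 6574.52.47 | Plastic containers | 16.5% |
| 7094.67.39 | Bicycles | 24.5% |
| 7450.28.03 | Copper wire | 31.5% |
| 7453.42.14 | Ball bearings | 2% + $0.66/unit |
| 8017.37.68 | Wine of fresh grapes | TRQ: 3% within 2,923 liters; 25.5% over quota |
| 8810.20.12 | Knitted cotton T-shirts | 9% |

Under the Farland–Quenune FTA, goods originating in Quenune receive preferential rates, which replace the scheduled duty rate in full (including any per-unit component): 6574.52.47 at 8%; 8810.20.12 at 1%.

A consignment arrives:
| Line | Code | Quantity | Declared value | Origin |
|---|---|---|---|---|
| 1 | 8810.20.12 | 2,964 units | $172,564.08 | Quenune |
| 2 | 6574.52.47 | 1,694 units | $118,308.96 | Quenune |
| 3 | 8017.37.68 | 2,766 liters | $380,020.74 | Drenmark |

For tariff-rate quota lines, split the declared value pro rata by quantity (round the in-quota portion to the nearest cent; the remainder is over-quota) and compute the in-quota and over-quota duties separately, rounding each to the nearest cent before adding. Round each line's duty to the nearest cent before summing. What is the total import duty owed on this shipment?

Line 1 (8810.20.12, Quenune, 2,964 units, $172,564.08):
Base rate for 8810.20.12 is 9%.
Origin Quenune qualifies under the Farland–Quenune agreement and 8810.20.12 is covered: preferential rate 1% applies instead.
Duty = $172,564.08 × 1% = $1,725.64.
Line 2 (6574.52.47, Quenune, 1,694 units, $118,308.96):
Base rate for 6574.52.47 is 16.5%.
Origin Quenune qualifies under the Farland–Quenune agreement and 6574.52.47 is covered: preferential rate 8% applies instead.
Duty = $118,308.96 × 8% = $9,464.72.
Line 3 (8017.37.68, Drenmark, 2,766 liters, $380,020.74):
Code 8017.37.68 is under a tariff-rate quota (threshold 2,923 liters). Quantity 2,766 liters is within the quota, so the in-quota rate 3% applies to the full value.
Duty = $380,020.74 × 3% = $11,400.62.
Total = $1,725.64 + $9,464.72 + $11,400.62 = $22,590.98.

$22,590.98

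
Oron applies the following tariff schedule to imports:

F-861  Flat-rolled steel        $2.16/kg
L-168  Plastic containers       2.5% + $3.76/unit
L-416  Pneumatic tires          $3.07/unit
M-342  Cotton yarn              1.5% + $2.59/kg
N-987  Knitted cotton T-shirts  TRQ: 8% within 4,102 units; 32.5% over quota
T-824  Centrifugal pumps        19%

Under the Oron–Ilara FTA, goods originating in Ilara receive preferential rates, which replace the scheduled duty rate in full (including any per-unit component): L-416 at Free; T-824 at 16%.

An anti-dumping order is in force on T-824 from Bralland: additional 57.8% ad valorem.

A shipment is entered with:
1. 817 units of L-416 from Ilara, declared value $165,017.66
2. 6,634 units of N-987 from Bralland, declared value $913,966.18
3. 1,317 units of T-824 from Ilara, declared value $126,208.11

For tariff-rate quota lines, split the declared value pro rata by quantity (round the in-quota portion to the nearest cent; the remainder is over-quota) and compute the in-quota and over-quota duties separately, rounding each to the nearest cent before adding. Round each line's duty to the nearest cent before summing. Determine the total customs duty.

Line 1 (L-416, Ilara, 817 units, $165,017.66):
Base rate for L-416 is $3.07/unit.
Origin Ilara qualifies under the Oron–Ilara agreement and L-416 is covered: preferential rate Free applies instead.
Duty = $165,017.66 × 0% = $0.00.
Line 2 (N-987, Bralland, 6,634 units, $913,966.18):
Code N-987 is under a tariff-rate quota (threshold 4,102 units). In-quota: 4,102 units at 8%; over-quota: 2,532 units at 32.5%.
Pro-rata value split: in-quota = $913,966.18 × 4,102/6,634 = $565,132.54; over-quota = $913,966.18 − $565,132.54 = $348,833.64.
In-quota duty = $565,132.54 × 8% = $45,210.60. Over-quota duty = $348,833.64 × 32.5% = $113,370.93.
Line duty = $45,210.60 + $113,370.93 = $158,581.53.
Line 3 (T-824, Ilara, 1,317 units, $126,208.11):
Base rate for T-824 is 19%.
Origin Ilara qualifies under the Oron–Ilara agreement and T-824 is covered: preferential rate 16% applies instead.
The additional-duty order on T-824 targets Bralland, not Ilara; it does not apply.
Duty = $126,208.11 × 16% = $20,193.30.
Total = $0.00 + $158,581.53 + $20,193.30 = $178,774.83.

$178,774.83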